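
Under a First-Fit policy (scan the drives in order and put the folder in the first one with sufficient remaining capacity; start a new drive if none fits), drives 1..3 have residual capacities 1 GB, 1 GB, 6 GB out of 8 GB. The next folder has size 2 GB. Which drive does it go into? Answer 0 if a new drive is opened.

3

Drives with room: drive 3 (6 GB).
The first with room is drive 3.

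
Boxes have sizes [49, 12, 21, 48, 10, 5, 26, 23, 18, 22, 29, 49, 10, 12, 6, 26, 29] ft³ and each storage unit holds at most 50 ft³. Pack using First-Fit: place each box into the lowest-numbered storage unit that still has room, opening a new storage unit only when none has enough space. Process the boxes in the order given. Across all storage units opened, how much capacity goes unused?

Put 49 ft³ in storage unit 1; 1 ft³ remain.
Put 12 ft³ in storage unit 2; 38 ft³ remain.
Put 21 ft³ in storage unit 2; 17 ft³ remain.
Put 48 ft³ in storage unit 3; 2 ft³ remain.
Put 10 ft³ in storage unit 2; 7 ft³ remain.
Put 5 ft³ in storage unit 2; 2 ft³ remain.
Put 26 ft³ in storage unit 4; 24 ft³ remain.
Put 23 ft³ in storage unit 4; 1 ft³ remain.
Put 18 ft³ in storage unit 5; 32 ft³ remain.
Put 22 ft³ in storage unit 5; 10 ft³ remain.
Put 29 ft³ in storage unit 6; 21 ft³ remain.
Put 49 ft³ in storage unit 7; 1 ft³ remain.
Put 10 ft³ in storage unit 5; 0 ft³ remain.
Put 12 ft³ in storage unit 6; 9 ft³ remain.
Put 6 ft³ in storage unit 6; 3 ft³ remain.
Put 26 ft³ in storage unit 8; 24 ft³ remain.
Put 29 ft³ in storage unit 9; 21 ft³ remain.
9 storage units × 50 ft³ = 450 ft³; used 395 ft³; unused 55 ft³.

55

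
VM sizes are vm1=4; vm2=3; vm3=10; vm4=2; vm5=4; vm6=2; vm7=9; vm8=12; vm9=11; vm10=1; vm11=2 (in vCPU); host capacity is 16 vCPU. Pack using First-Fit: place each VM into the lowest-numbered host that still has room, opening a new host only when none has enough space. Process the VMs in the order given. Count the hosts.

Put vm1 (4 vCPU) in host 1; 12 vCPU remain.
Put vm2 (3 vCPU) in host 1; 9 vCPU remain.
Put vm3 (10 vCPU) in host 2; 6 vCPU remain.
Put vm4 (2 vCPU) in host 1; 7 vCPU remain.
Put vm5 (4 vCPU) in host 1; 3 vCPU remain.
Put vm6 (2 vCPU) in host 1; 1 vCPU remain.
Put vm7 (9 vCPU) in host 3; 7 vCPU remain.
Put vm8 (12 vCPU) in host 4; 4 vCPU remain.
Put vm9 (11 vCPU) in host 5; 5 vCPU remain.
Put vm10 (1 vCPU) in host 1; 0 vCPU remain.
Put vm11 (2 vCPU) in host 2; 4 vCPU remain.

5 hosts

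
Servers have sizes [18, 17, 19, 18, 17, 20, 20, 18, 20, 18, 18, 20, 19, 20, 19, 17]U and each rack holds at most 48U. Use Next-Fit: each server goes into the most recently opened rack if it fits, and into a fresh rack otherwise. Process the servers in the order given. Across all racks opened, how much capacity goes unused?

86

Put 18U in rack 1; 30U remain.
Put 17U in rack 1; 13U remain.
Put 19U in rack 2; 29U remain.
Put 18U in rack 2; 11U remain.
Put 17U in rack 3; 31U remain.
Put 20U in rack 3; 11U remain.
Put 20U in rack 4; 28U remain.
Put 18U in rack 4; 10U remain.
Put 20U in rack 5; 28U remain.
Put 18U in rack 5; 10U remain.
Put 18U in rack 6; 30U remain.
Put 20U in rack 6; 10U remain.
Put 19U in rack 7; 29U remain.
Put 20U in rack 7; 9U remain.
Put 19U in rack 8; 29U remain.
Put 17U in rack 8; 12U remain.
8 racks × 48U = 384U; used 298U; unused 86U.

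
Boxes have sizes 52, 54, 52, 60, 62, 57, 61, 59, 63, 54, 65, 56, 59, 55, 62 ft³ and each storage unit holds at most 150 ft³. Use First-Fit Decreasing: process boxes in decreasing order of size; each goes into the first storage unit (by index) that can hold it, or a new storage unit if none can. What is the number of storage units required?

8

Sorted descending: 65, 63, 62, 62, 61, 60, 59, 59, 57, 56, 55, 54, 54, 52, 52.
storage unit 1: place 65 ft³, 85 ft³ left
storage unit 1: place 63 ft³, 22 ft³ left
storage unit 2: place 62 ft³, 88 ft³ left
storage unit 2: place 62 ft³, 26 ft³ left
storage unit 3: place 61 ft³, 89 ft³ left
storage unit 3: place 60 ft³, 29 ft³ left
storage unit 4: place 59 ft³, 91 ft³ left
storage unit 4: place 59 ft³, 32 ft³ left
storage unit 5: place 57 ft³, 93 ft³ left
storage unit 5: place 56 ft³, 37 ft³ left
storage unit 6: place 55 ft³, 95 ft³ left
storage unit 6: place 54 ft³, 41 ft³ left
storage unit 7: place 54 ft³, 96 ft³ left
storage unit 7: place 52 ft³, 44 ft³ left
storage unit 8: place 52 ft³, 98 ft³ left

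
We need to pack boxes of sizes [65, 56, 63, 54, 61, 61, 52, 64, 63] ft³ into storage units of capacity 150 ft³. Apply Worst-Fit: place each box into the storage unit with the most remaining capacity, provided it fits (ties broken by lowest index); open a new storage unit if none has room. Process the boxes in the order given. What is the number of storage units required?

5

storage unit 1: place 65 ft³, 85 ft³ left
storage unit 1: place 56 ft³, 29 ft³ left
storage unit 2: place 63 ft³, 87 ft³ left
storage unit 2: place 54 ft³, 33 ft³ left
storage unit 3: place 61 ft³, 89 ft³ left
storage unit 3: place 61 ft³, 28 ft³ left
storage unit 4: place 52 ft³, 98 ft³ left
storage unit 4: place 64 ft³, 34 ft³ left
storage unit 5: place 63 ft³, 87 ft³ left
Final storage units: [65,56] [63,54] [61,61] [52,64] [63].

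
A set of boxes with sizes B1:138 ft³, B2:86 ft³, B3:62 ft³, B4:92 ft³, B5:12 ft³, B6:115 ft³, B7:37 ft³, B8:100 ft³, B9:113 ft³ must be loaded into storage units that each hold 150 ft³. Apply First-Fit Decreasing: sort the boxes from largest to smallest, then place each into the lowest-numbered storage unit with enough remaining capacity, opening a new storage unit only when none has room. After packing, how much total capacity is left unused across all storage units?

145

Sorted descending: 138, 115, 113, 100, 92, 86, 62, 37, 12.
storage unit 1: place 138 ft³, 12 ft³ left
storage unit 2: place 115 ft³, 35 ft³ left
storage unit 3: place 113 ft³, 37 ft³ left
storage unit 4: place 100 ft³, 50 ft³ left
storage unit 5: place 92 ft³, 58 ft³ left
storage unit 6: place 86 ft³, 64 ft³ left
storage unit 6: place 62 ft³, 2 ft³ left
storage unit 3: place 37 ft³, 0 ft³ left
storage unit 1: place 12 ft³, 0 ft³ left
6 storage units × 150 ft³ = 900 ft³; used 755 ft³; unused 145 ft³.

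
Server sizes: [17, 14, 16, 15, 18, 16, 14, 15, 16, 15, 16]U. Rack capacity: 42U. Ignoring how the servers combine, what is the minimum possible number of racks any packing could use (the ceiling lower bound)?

5

Total size = 17 + 14 + 16 + 15 + 18 + 16 + 14 + 15 + 16 + 15 + 16 = 172U.
⌈172 / 42⌉ = 5.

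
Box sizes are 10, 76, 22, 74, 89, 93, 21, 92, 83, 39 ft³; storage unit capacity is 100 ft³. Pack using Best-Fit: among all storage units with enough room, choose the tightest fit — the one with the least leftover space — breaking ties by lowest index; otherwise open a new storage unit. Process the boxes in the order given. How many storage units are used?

7 storage units

Put 10 ft³ in storage unit 1; 90 ft³ remain.
Put 76 ft³ in storage unit 1; 14 ft³ remain.
Put 22 ft³ in storage unit 2; 78 ft³ remain.
Put 74 ft³ in storage unit 2; 4 ft³ remain.
Put 89 ft³ in storage unit 3; 11 ft³ remain.
Put 93 ft³ in storage unit 4; 7 ft³ remain.
Put 21 ft³ in storage unit 5; 79 ft³ remain.
Put 92 ft³ in storage unit 6; 8 ft³ remain.
Put 83 ft³ in storage unit 7; 17 ft³ remain.
Put 39 ft³ in storage unit 5; 40 ft³ remain.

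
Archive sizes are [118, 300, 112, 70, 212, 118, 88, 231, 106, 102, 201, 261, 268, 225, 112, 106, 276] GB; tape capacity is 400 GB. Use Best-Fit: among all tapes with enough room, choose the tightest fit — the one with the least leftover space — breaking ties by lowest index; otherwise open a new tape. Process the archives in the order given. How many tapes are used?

tape 1: place 118 GB, 282 GB left
tape 2: place 300 GB, 100 GB left
tape 1: place 112 GB, 170 GB left
tape 2: place 70 GB, 30 GB left
tape 3: place 212 GB, 188 GB left
tape 1: place 118 GB, 52 GB left
tape 3: place 88 GB, 100 GB left
tape 4: place 231 GB, 169 GB left
tape 4: place 106 GB, 63 GB left
tape 5: place 102 GB, 298 GB left
tape 5: place 201 GB, 97 GB left
tape 6: place 261 GB, 139 GB left
tape 7: place 268 GB, 132 GB left
tape 8: place 225 GB, 175 GB left
tape 7: place 112 GB, 20 GB left
tape 6: place 106 GB, 33 GB left
tape 9: place 276 GB, 124 GB left
Final tapes: [118,112,118] [300,70] [212,88] [231,106] [102,201] [261,106] [268,112] [225] [276].

9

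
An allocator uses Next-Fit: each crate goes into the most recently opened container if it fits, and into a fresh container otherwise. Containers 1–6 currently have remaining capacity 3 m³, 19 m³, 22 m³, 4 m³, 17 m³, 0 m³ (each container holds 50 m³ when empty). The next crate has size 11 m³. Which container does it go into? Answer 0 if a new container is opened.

Next-Fit only looks at container 6, which has 0 m³ free.
11 m³ does not fit, so a new container is opened.

0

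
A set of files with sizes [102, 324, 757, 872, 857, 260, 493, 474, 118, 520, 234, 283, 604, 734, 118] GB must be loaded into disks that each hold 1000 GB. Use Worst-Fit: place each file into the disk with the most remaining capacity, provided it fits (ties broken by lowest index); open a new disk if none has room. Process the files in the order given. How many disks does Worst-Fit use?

Put 102 GB in disk 1; 898 GB remain.
Put 324 GB in disk 1; 574 GB remain.
Put 757 GB in disk 2; 243 GB remain.
Put 872 GB in disk 3; 128 GB remain.
Put 857 GB in disk 4; 143 GB remain.
Put 260 GB in disk 1; 314 GB remain.
Put 493 GB in disk 5; 507 GB remain.
Put 474 GB in disk 5; 33 GB remain.
Put 118 GB in disk 1; 196 GB remain.
Put 520 GB in disk 6; 480 GB remain.
Put 234 GB in disk 6; 246 GB remain.
Put 283 GB in disk 7; 717 GB remain.
Put 604 GB in disk 7; 113 GB remain.
Put 734 GB in disk 8; 266 GB remain.
Put 118 GB in disk 8; 148 GB remain.
Final disks: [102,324,260,118] [757] [872] [857] [493,474] [520,234] [283,604] [734,118].

8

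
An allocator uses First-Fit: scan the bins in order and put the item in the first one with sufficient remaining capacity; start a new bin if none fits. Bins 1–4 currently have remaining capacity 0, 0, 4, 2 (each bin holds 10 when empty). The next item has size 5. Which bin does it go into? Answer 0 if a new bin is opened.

No bin has ≥ 5 free, so a new bin is opened.

0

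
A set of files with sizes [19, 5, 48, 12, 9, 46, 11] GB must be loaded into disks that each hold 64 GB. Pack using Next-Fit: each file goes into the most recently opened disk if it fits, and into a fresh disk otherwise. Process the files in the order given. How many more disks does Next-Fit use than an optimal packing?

1

Next-Fit: [19,5] [48,12] [9,46] [11] → 4 disks.
Total size 150 GB; any packing needs at least ⌈150/64⌉ = 3 disks.
An optimal packing achieves that bound: [48,12] [46,11,5] [19,9] → 3 disks.
Excess: 4 − 3 = 1.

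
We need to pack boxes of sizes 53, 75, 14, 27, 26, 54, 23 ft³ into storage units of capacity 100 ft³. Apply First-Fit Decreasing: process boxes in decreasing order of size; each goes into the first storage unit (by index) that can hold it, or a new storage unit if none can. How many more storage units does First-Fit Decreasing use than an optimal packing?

First-Fit Decreasing: [75,23] [54,27,14] [53,26] → 3 storage units.
Total size 272 ft³; any packing needs at least ⌈272/100⌉ = 3 storage units.
So 3 is already optimal.

0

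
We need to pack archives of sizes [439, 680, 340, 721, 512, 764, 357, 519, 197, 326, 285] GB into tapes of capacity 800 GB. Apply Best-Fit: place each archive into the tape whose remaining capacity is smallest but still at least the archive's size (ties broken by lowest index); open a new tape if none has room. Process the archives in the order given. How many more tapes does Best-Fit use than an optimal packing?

0

Best-Fit: [439,340] [680] [721] [512,285] [764] [357,326] [519,197] → 7 tapes.
Total size 5140 GB; any packing needs at least ⌈5140/800⌉ = 7 tapes.
So 7 is already optimal.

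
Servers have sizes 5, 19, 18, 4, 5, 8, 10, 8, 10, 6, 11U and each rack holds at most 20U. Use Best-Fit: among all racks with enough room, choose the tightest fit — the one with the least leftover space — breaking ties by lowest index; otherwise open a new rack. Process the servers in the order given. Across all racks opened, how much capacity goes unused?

rack 1: place 5U, 15U left
rack 2: place 19U, 1U left
rack 3: place 18U, 2U left
rack 1: place 4U, 11U left
rack 1: place 5U, 6U left
rack 4: place 8U, 12U left
rack 4: place 10U, 2U left
rack 5: place 8U, 12U left
rack 5: place 10U, 2U left
rack 1: place 6U, 0U left
rack 6: place 11U, 9U left
6 racks × 20U = 120U; used 104U; unused 16U.

16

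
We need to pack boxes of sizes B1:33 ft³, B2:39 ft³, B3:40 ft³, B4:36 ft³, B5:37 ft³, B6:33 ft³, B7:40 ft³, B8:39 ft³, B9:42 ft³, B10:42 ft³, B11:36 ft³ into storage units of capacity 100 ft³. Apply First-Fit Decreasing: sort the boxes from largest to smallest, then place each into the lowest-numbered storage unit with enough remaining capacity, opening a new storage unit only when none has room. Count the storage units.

Sorted descending: 42, 42, 40, 40, 39, 39, 37, 36, 36, 33, 33.
42 ft³ → storage unit 1 (remaining 58 ft³)
42 ft³ → storage unit 1 (remaining 16 ft³)
40 ft³ → storage unit 2 (remaining 60 ft³)
40 ft³ → storage unit 2 (remaining 20 ft³)
39 ft³ → storage unit 3 (remaining 61 ft³)
39 ft³ → storage unit 3 (remaining 22 ft³)
37 ft³ → storage unit 4 (remaining 63 ft³)
36 ft³ → storage unit 4 (remaining 27 ft³)
36 ft³ → storage unit 5 (remaining 64 ft³)
33 ft³ → storage unit 5 (remaining 31 ft³)
33 ft³ → storage unit 6 (remaining 67 ft³)
Final storage units: [42,42] [40,40] [39,39] [37,36] [36,33] [33].

6 storage units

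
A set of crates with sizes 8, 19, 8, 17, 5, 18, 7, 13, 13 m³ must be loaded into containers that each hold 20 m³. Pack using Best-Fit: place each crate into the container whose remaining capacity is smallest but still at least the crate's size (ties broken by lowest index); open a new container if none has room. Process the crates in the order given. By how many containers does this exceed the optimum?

Best-Fit: [8,8] [19] [17] [5,7] [18] [13] [13] → 7 containers.
Total size 108 m³; any packing needs at least ⌈108/20⌉ = 6 containers.
An optimal packing achieves that bound: [19] [18] [17] [13,7] [13,5] [8,8] → 6 containers.
Excess: 7 − 6 = 1.

1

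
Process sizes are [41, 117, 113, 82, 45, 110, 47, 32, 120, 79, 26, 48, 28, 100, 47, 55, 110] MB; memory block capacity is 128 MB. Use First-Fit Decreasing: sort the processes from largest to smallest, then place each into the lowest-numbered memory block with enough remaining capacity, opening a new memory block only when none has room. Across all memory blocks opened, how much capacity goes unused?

Sorted descending: 120, 117, 113, 110, 110, 100, 82, 79, 55, 48, 47, 47, 45, 41, 32, 28, 26.
120 MB → memory block 1 (remaining 8 MB)
117 MB → memory block 2 (remaining 11 MB)
113 MB → memory block 3 (remaining 15 MB)
110 MB → memory block 4 (remaining 18 MB)
110 MB → memory block 5 (remaining 18 MB)
100 MB → memory block 6 (remaining 28 MB)
82 MB → memory block 7 (remaining 46 MB)
79 MB → memory block 8 (remaining 49 MB)
55 MB → memory block 9 (remaining 73 MB)
48 MB → memory block 8 (remaining 1 MB)
47 MB → memory block 9 (remaining 26 MB)
47 MB → memory block 10 (remaining 81 MB)
45 MB → memory block 7 (remaining 1 MB)
41 MB → memory block 10 (remaining 40 MB)
32 MB → memory block 10 (remaining 8 MB)
28 MB → memory block 6 (remaining 0 MB)
26 MB → memory block 9 (remaining 0 MB)
10 memory blocks × 128 MB = 1280 MB; used 1200 MB; unused 80 MB.

80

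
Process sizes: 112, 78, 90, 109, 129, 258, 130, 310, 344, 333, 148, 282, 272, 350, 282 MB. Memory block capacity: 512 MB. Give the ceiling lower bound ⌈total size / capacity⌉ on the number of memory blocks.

7 memory blocks

Total size = 112 + 78 + 90 + 109 + 129 + 258 + 130 + 310 + 344 + 333 + 148 + 282 + 272 + 350 + 282 = 3227 MB.
⌈3227 / 512⌉ = 7.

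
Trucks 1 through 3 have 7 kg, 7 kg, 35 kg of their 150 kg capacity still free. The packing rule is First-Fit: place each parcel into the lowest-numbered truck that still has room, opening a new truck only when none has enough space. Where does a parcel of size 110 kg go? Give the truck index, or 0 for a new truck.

No truck has ≥ 110 kg free, so a new truck is opened.

0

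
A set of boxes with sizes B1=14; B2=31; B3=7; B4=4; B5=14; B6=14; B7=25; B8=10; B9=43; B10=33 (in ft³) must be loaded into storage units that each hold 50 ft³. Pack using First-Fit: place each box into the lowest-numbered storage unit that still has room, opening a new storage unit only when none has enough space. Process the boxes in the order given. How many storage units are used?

B1 (14 ft³) → storage unit 1 (remaining 36 ft³)
B2 (31 ft³) → storage unit 1 (remaining 5 ft³)
B3 (7 ft³) → storage unit 2 (remaining 43 ft³)
B4 (4 ft³) → storage unit 1 (remaining 1 ft³)
B5 (14 ft³) → storage unit 2 (remaining 29 ft³)
B6 (14 ft³) → storage unit 2 (remaining 15 ft³)
B7 (25 ft³) → storage unit 3 (remaining 25 ft³)
B8 (10 ft³) → storage unit 2 (remaining 5 ft³)
B9 (43 ft³) → storage unit 4 (remaining 7 ft³)
B10 (33 ft³) → storage unit 5 (remaining 17 ft³)

5 storage units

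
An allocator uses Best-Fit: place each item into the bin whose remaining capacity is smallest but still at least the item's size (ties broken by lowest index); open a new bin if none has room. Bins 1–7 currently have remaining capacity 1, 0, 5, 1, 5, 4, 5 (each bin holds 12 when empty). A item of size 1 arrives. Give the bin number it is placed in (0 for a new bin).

Bins with room: bin 1 (1), bin 3 (5), bin 4 (1), bin 5 (5), bin 6 (4), bin 7 (5).
Tightest fit is bin 1 with 1 free.

1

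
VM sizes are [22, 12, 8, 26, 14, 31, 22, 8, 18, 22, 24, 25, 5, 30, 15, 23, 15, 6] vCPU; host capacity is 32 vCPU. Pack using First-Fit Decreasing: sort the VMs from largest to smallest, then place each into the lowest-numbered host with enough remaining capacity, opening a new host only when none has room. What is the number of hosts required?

Sorted descending: 31, 30, 26, 25, 24, 23, 22, 22, 22, 18, 15, 15, 14, 12, 8, 8, 6, 5.
Put 31 vCPU in host 1; 1 vCPU remain.
Put 30 vCPU in host 2; 2 vCPU remain.
Put 26 vCPU in host 3; 6 vCPU remain.
Put 25 vCPU in host 4; 7 vCPU remain.
Put 24 vCPU in host 5; 8 vCPU remain.
Put 23 vCPU in host 6; 9 vCPU remain.
Put 22 vCPU in host 7; 10 vCPU remain.
Put 22 vCPU in host 8; 10 vCPU remain.
Put 22 vCPU in host 9; 10 vCPU remain.
Put 18 vCPU in host 10; 14 vCPU remain.
Put 15 vCPU in host 11; 17 vCPU remain.
Put 15 vCPU in host 11; 2 vCPU remain.
Put 14 vCPU in host 10; 0 vCPU remain.
Put 12 vCPU in host 12; 20 vCPU remain.
Put 8 vCPU in host 5; 0 vCPU remain.
Put 8 vCPU in host 6; 1 vCPU remain.
Put 6 vCPU in host 3; 0 vCPU remain.
Put 5 vCPU in host 4; 2 vCPU remain.
Final hosts: [31] [30] [26,6] [25,5] [24,8] [23,8] [22] [22] [22] [18,14] [15,15] [12].

12 hosts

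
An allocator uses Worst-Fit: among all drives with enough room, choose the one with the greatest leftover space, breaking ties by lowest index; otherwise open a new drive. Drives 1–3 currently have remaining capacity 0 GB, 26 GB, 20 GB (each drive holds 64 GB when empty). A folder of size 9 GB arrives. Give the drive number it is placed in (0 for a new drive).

Drives with room: drive 2 (26 GB), drive 3 (20 GB).
Most room is drive 2 with 26 GB free.

2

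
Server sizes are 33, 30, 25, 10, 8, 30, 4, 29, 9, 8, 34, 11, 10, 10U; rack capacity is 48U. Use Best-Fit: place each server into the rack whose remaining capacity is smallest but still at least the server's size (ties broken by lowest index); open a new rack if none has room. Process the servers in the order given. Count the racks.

rack 1: place 33U, 15U left
rack 2: place 30U, 18U left
rack 3: place 25U, 23U left
rack 1: place 10U, 5U left
rack 2: place 8U, 10U left
rack 4: place 30U, 18U left
rack 1: place 4U, 1U left
rack 5: place 29U, 19U left
rack 2: place 9U, 1U left
rack 4: place 8U, 10U left
rack 6: place 34U, 14U left
rack 6: place 11U, 3U left
rack 4: place 10U, 0U left
rack 5: place 10U, 9U left

6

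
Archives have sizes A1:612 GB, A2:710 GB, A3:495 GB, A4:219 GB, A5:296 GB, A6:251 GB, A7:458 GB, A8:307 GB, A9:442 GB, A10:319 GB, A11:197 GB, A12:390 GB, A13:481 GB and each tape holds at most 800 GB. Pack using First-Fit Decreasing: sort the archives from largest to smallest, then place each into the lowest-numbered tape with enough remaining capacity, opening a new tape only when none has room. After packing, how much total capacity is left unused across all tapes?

Sorted descending: 710, 612, 495, 481, 458, 442, 390, 319, 307, 296, 251, 219, 197.
710 GB → tape 1 (remaining 90 GB)
612 GB → tape 2 (remaining 188 GB)
495 GB → tape 3 (remaining 305 GB)
481 GB → tape 4 (remaining 319 GB)
458 GB → tape 5 (remaining 342 GB)
442 GB → tape 6 (remaining 358 GB)
390 GB → tape 7 (remaining 410 GB)
319 GB → tape 4 (remaining 0 GB)
307 GB → tape 5 (remaining 35 GB)
296 GB → tape 3 (remaining 9 GB)
251 GB → tape 6 (remaining 107 GB)
219 GB → tape 7 (remaining 191 GB)
197 GB → tape 8 (remaining 603 GB)
8 tapes × 800 GB = 6400 GB; used 5177 GB; unused 1223 GB.

1223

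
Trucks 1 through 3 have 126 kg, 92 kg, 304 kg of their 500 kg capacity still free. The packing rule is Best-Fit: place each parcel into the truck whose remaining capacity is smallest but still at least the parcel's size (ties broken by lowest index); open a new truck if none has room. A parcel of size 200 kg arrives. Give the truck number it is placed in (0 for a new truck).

3

Trucks with room: truck 3 (304 kg).
Tightest fit is truck 3 with 304 kg free.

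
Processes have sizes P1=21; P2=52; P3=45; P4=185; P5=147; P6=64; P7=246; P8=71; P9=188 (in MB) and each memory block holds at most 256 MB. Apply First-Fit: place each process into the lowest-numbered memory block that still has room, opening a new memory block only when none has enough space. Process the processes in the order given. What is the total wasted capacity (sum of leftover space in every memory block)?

Put P1 (21 MB) in memory block 1; 235 MB remain.
Put P2 (52 MB) in memory block 1; 183 MB remain.
Put P3 (45 MB) in memory block 1; 138 MB remain.
Put P4 (185 MB) in memory block 2; 71 MB remain.
Put P5 (147 MB) in memory block 3; 109 MB remain.
Put P6 (64 MB) in memory block 1; 74 MB remain.
Put P7 (246 MB) in memory block 4; 10 MB remain.
Put P8 (71 MB) in memory block 1; 3 MB remain.
Put P9 (188 MB) in memory block 5; 68 MB remain.
5 memory blocks × 256 MB = 1280 MB; used 1019 MB; unused 261 MB.

261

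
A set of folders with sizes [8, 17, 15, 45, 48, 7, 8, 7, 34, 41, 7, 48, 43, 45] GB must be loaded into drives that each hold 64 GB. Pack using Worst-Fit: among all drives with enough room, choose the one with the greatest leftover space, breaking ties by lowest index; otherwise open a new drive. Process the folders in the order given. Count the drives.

Put 8 GB in drive 1; 56 GB remain.
Put 17 GB in drive 1; 39 GB remain.
Put 15 GB in drive 1; 24 GB remain.
Put 45 GB in drive 2; 19 GB remain.
Put 48 GB in drive 3; 16 GB remain.
Put 7 GB in drive 1; 17 GB remain.
Put 8 GB in drive 2; 11 GB remain.
Put 7 GB in drive 1; 10 GB remain.
Put 34 GB in drive 4; 30 GB remain.
Put 41 GB in drive 5; 23 GB remain.
Put 7 GB in drive 4; 23 GB remain.
Put 48 GB in drive 6; 16 GB remain.
Put 43 GB in drive 7; 21 GB remain.
Put 45 GB in drive 8; 19 GB remain.
Final drives: [8,17,15,7,7] [45,8] [48] [34,7] [41] [48] [43] [45].

8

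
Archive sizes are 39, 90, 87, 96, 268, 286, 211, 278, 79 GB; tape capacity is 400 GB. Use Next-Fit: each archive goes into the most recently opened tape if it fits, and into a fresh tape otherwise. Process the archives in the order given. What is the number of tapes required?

tape 1: place 39 GB, 361 GB left
tape 1: place 90 GB, 271 GB left
tape 1: place 87 GB, 184 GB left
tape 1: place 96 GB, 88 GB left
tape 2: place 268 GB, 132 GB left
tape 3: place 286 GB, 114 GB left
tape 4: place 211 GB, 189 GB left
tape 5: place 278 GB, 122 GB left
tape 5: place 79 GB, 43 GB left
Final tapes: [39,90,87,96] [268] [286] [211] [278,79].

5 tapes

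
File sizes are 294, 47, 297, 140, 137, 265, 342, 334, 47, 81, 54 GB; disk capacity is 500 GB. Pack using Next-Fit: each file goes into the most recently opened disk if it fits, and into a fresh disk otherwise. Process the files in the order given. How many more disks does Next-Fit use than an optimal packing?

1

Next-Fit: [294,47] [297,140] [137,265] [342] [334,47,81] [54] → 6 disks.
Total size 2038 GB; any packing needs at least ⌈2038/500⌉ = 5 disks.
An optimal packing achieves that bound: [342,140] [334,137] [297,81,54,47] [294,47] [265] → 5 disks.
Excess: 6 − 5 = 1.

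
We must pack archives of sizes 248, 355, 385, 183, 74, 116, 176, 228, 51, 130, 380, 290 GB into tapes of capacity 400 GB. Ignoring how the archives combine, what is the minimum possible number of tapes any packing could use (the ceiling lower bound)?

7

Total size = 248 + 355 + 385 + 183 + 74 + 116 + 176 + 228 + 51 + 130 + 380 + 290 = 2616 GB.
⌈2616 / 400⌉ = 7.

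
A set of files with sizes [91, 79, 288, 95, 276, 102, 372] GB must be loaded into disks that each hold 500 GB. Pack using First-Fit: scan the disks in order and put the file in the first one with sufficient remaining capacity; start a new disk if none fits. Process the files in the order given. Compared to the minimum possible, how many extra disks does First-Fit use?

0

First-Fit: [91,79,288] [95,276,102] [372] → 3 disks.
Total size 1303 GB; any packing needs at least ⌈1303/500⌉ = 3 disks.
So 3 is already optimal.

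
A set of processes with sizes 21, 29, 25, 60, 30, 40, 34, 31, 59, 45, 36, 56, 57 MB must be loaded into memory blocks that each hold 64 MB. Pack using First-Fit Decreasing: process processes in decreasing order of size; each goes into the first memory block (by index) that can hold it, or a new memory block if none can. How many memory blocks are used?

Sorted descending: 60, 59, 57, 56, 45, 40, 36, 34, 31, 30, 29, 25, 21.
Put 60 MB in memory block 1; 4 MB remain.
Put 59 MB in memory block 2; 5 MB remain.
Put 57 MB in memory block 3; 7 MB remain.
Put 56 MB in memory block 4; 8 MB remain.
Put 45 MB in memory block 5; 19 MB remain.
Put 40 MB in memory block 6; 24 MB remain.
Put 36 MB in memory block 7; 28 MB remain.
Put 34 MB in memory block 8; 30 MB remain.
Put 31 MB in memory block 9; 33 MB remain.
Put 30 MB in memory block 8; 0 MB remain.
Put 29 MB in memory block 9; 4 MB remain.
Put 25 MB in memory block 7; 3 MB remain.
Put 21 MB in memory block 6; 3 MB remain.
Final memory blocks: [60] [59] [57] [56] [45] [40,21] [36,25] [34,30] [31,29].

9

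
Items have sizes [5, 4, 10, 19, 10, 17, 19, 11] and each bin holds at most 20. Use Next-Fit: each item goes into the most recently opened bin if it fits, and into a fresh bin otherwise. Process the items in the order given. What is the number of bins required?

bin 1: place 5, 15 left
bin 1: place 4, 11 left
bin 1: place 10, 1 left
bin 2: place 19, 1 left
bin 3: place 10, 10 left
bin 4: place 17, 3 left
bin 5: place 19, 1 left
bin 6: place 11, 9 left
Final bins: [5,4,10] [19] [10] [17] [19] [11].

6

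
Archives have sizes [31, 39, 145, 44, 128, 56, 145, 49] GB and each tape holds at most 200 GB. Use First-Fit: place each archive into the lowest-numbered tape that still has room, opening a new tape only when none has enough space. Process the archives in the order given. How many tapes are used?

4 tapes

31 GB → tape 1 (remaining 169 GB)
39 GB → tape 1 (remaining 130 GB)
145 GB → tape 2 (remaining 55 GB)
44 GB → tape 1 (remaining 86 GB)
128 GB → tape 3 (remaining 72 GB)
56 GB → tape 1 (remaining 30 GB)
145 GB → tape 4 (remaining 55 GB)
49 GB → tape 2 (remaining 6 GB)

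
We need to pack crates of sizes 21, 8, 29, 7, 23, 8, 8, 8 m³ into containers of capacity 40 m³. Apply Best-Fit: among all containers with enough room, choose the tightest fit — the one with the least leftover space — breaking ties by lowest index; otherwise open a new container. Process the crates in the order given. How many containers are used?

3 containers

Put 21 m³ in container 1; 19 m³ remain.
Put 8 m³ in container 1; 11 m³ remain.
Put 29 m³ in container 2; 11 m³ remain.
Put 7 m³ in container 1; 4 m³ remain.
Put 23 m³ in container 3; 17 m³ remain.
Put 8 m³ in container 2; 3 m³ remain.
Put 8 m³ in container 3; 9 m³ remain.
Put 8 m³ in container 3; 1 m³ remain.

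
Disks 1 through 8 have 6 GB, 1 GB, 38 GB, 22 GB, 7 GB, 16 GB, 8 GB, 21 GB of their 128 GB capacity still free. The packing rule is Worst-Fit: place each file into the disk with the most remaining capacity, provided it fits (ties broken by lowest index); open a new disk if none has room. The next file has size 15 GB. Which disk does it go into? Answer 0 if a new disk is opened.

Disks with room: disk 3 (38 GB), disk 4 (22 GB), disk 6 (16 GB), disk 8 (21 GB).
Most room is disk 3 with 38 GB free.

3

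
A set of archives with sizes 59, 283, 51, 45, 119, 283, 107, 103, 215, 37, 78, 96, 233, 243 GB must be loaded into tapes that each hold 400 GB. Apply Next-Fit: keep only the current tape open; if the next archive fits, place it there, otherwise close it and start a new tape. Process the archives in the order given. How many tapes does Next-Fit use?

59 GB → tape 1 (remaining 341 GB)
283 GB → tape 1 (remaining 58 GB)
51 GB → tape 1 (remaining 7 GB)
45 GB → tape 2 (remaining 355 GB)
119 GB → tape 2 (remaining 236 GB)
283 GB → tape 3 (remaining 117 GB)
107 GB → tape 3 (remaining 10 GB)
103 GB → tape 4 (remaining 297 GB)
215 GB → tape 4 (remaining 82 GB)
37 GB → tape 4 (remaining 45 GB)
78 GB → tape 5 (remaining 322 GB)
96 GB → tape 5 (remaining 226 GB)
233 GB → tape 6 (remaining 167 GB)
243 GB → tape 7 (remaining 157 GB)

7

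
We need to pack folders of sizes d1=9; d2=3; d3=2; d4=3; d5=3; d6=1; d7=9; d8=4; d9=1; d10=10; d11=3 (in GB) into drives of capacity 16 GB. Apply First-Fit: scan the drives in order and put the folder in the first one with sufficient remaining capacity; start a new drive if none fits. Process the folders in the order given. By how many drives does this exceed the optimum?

1

First-Fit: [9,3,2,1,1] [3,3,9] [4,10] [3] → 4 drives.
Total size 48 GB; any packing needs at least ⌈48/16⌉ = 3 drives.
An optimal packing achieves that bound: [10,4,2] [9,3,3,1] [9,3,3,1] → 3 drives.
Excess: 4 − 3 = 1.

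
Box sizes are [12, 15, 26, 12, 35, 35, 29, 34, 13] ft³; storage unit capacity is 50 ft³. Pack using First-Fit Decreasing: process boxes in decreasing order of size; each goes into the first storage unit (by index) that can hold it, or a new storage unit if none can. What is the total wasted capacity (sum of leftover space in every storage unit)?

Sorted descending: 35, 35, 34, 29, 26, 15, 13, 12, 12.
35 ft³ → storage unit 1 (remaining 15 ft³)
35 ft³ → storage unit 2 (remaining 15 ft³)
34 ft³ → storage unit 3 (remaining 16 ft³)
29 ft³ → storage unit 4 (remaining 21 ft³)
26 ft³ → storage unit 5 (remaining 24 ft³)
15 ft³ → storage unit 1 (remaining 0 ft³)
13 ft³ → storage unit 2 (remaining 2 ft³)
12 ft³ → storage unit 3 (remaining 4 ft³)
12 ft³ → storage unit 4 (remaining 9 ft³)
5 storage units × 50 ft³ = 250 ft³; used 211 ft³; unused 39 ft³.

39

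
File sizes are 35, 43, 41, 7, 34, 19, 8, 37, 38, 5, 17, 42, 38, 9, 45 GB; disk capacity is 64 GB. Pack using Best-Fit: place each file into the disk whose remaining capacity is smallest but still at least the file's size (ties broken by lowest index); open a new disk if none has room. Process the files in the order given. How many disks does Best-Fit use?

disk 1: place 35 GB, 29 GB left
disk 2: place 43 GB, 21 GB left
disk 3: place 41 GB, 23 GB left
disk 2: place 7 GB, 14 GB left
disk 4: place 34 GB, 30 GB left
disk 3: place 19 GB, 4 GB left
disk 2: place 8 GB, 6 GB left
disk 5: place 37 GB, 27 GB left
disk 6: place 38 GB, 26 GB left
disk 2: place 5 GB, 1 GB left
disk 6: place 17 GB, 9 GB left
disk 7: place 42 GB, 22 GB left
disk 8: place 38 GB, 26 GB left
disk 6: place 9 GB, 0 GB left
disk 9: place 45 GB, 19 GB left

9 disks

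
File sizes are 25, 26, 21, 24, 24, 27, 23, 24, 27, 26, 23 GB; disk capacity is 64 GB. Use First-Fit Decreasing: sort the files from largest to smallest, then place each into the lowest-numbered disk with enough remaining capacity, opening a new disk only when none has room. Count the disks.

6

Sorted descending: 27, 27, 26, 26, 25, 24, 24, 24, 23, 23, 21.
disk 1: place 27 GB, 37 GB left
disk 1: place 27 GB, 10 GB left
disk 2: place 26 GB, 38 GB left
disk 2: place 26 GB, 12 GB left
disk 3: place 25 GB, 39 GB left
disk 3: place 24 GB, 15 GB left
disk 4: place 24 GB, 40 GB left
disk 4: place 24 GB, 16 GB left
disk 5: place 23 GB, 41 GB left
disk 5: place 23 GB, 18 GB left
disk 6: place 21 GB, 43 GB left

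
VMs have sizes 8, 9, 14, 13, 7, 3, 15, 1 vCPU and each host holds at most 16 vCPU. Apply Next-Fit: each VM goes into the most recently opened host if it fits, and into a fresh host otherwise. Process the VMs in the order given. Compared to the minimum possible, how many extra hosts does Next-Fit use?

Next-Fit: [8] [9] [14] [13] [7,3] [15,1] → 6 hosts.
Total size 70 vCPU; any packing needs at least ⌈70/16⌉ = 5 hosts.
An optimal packing achieves that bound: [15,1] [14] [13,3] [9,7] [8] → 5 hosts.
Excess: 6 − 5 = 1.

1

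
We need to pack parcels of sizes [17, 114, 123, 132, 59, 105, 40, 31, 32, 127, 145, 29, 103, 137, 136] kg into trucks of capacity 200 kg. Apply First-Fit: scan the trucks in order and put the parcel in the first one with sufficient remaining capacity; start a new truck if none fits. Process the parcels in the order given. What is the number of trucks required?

9

17 kg → truck 1 (remaining 183 kg)
114 kg → truck 1 (remaining 69 kg)
123 kg → truck 2 (remaining 77 kg)
132 kg → truck 3 (remaining 68 kg)
59 kg → truck 1 (remaining 10 kg)
105 kg → truck 4 (remaining 95 kg)
40 kg → truck 2 (remaining 37 kg)
31 kg → truck 2 (remaining 6 kg)
32 kg → truck 3 (remaining 36 kg)
127 kg → truck 5 (remaining 73 kg)
145 kg → truck 6 (remaining 55 kg)
29 kg → truck 3 (remaining 7 kg)
103 kg → truck 7 (remaining 97 kg)
137 kg → truck 8 (remaining 63 kg)
136 kg → truck 9 (remaining 64 kg)
Final trucks: [17,114,59] [123,40,31] [132,32,29] [105] [127] [145] [103] [137] [136].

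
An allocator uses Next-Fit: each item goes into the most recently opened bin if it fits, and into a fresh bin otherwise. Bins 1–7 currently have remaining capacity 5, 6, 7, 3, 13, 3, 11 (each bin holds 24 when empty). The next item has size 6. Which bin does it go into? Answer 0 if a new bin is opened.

7

Next-Fit only looks at bin 7, which has 11 free.
6 fits there.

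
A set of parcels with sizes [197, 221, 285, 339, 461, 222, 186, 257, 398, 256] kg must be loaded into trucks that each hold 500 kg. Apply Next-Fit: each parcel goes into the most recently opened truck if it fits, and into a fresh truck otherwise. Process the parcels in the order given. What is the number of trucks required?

8 trucks

Put 197 kg in truck 1; 303 kg remain.
Put 221 kg in truck 1; 82 kg remain.
Put 285 kg in truck 2; 215 kg remain.
Put 339 kg in truck 3; 161 kg remain.
Put 461 kg in truck 4; 39 kg remain.
Put 222 kg in truck 5; 278 kg remain.
Put 186 kg in truck 5; 92 kg remain.
Put 257 kg in truck 6; 243 kg remain.
Put 398 kg in truck 7; 102 kg remain.
Put 256 kg in truck 8; 244 kg remain.
Final trucks: [197,221] [285] [339] [461] [222,186] [257] [398] [256].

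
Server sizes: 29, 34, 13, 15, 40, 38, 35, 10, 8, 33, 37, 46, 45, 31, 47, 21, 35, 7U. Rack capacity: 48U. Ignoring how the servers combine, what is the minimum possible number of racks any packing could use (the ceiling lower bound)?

11

Total size = 29 + 34 + 13 + 15 + 40 + 38 + 35 + 10 + 8 + 33 + 37 + 46 + 45 + 31 + 47 + 21 + 35 + 7 = 524U.
⌈524 / 48⌉ = 11.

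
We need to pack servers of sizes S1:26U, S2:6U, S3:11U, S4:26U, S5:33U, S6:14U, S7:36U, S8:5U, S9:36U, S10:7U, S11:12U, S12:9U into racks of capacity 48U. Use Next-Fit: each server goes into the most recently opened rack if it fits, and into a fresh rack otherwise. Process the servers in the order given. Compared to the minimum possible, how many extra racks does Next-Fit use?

Next-Fit: [26,6,11] [26] [33,14] [36,5] [36,7] [12,9] → 6 racks.
Total size 221U; any packing needs at least ⌈221/48⌉ = 5 racks.
An optimal packing achieves that bound: [36,12] [36,11] [33,14] [26,9,7,6] [26,5] → 5 racks.
Excess: 6 − 5 = 1.

1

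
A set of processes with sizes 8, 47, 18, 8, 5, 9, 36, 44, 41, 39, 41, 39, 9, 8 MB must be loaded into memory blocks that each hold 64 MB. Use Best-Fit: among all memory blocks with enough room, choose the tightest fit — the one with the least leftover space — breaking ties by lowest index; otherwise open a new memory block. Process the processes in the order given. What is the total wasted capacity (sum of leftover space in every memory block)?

Put 8 MB in memory block 1; 56 MB remain.
Put 47 MB in memory block 1; 9 MB remain.
Put 18 MB in memory block 2; 46 MB remain.
Put 8 MB in memory block 1; 1 MB remain.
Put 5 MB in memory block 2; 41 MB remain.
Put 9 MB in memory block 2; 32 MB remain.
Put 36 MB in memory block 3; 28 MB remain.
Put 44 MB in memory block 4; 20 MB remain.
Put 41 MB in memory block 5; 23 MB remain.
Put 39 MB in memory block 6; 25 MB remain.
Put 41 MB in memory block 7; 23 MB remain.
Put 39 MB in memory block 8; 25 MB remain.
Put 9 MB in memory block 4; 11 MB remain.
Put 8 MB in memory block 4; 3 MB remain.
8 memory blocks × 64 MB = 512 MB; used 352 MB; unused 160 MB.

160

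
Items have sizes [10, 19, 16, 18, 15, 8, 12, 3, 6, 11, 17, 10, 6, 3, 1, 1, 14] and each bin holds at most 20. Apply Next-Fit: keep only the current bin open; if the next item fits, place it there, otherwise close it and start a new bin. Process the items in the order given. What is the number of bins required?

Put 10 in bin 1; 10 remain.
Put 19 in bin 2; 1 remain.
Put 16 in bin 3; 4 remain.
Put 18 in bin 4; 2 remain.
Put 15 in bin 5; 5 remain.
Put 8 in bin 6; 12 remain.
Put 12 in bin 6; 0 remain.
Put 3 in bin 7; 17 remain.
Put 6 in bin 7; 11 remain.
Put 11 in bin 7; 0 remain.
Put 17 in bin 8; 3 remain.
Put 10 in bin 9; 10 remain.
Put 6 in bin 9; 4 remain.
Put 3 in bin 9; 1 remain.
Put 1 in bin 9; 0 remain.
Put 1 in bin 10; 19 remain.
Put 14 in bin 10; 5 remain.

10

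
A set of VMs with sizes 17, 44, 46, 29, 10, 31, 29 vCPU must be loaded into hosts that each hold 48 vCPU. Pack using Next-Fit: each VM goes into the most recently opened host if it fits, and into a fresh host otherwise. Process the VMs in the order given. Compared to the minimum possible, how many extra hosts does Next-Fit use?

Next-Fit: [17] [44] [46] [29,10] [31] [29] → 6 hosts.
Total size 206 vCPU; any packing needs at least ⌈206/48⌉ = 5 hosts.
An optimal packing achieves that bound: [46] [44] [31,17] [29,10] [29] → 5 hosts.
Excess: 6 − 5 = 1.

1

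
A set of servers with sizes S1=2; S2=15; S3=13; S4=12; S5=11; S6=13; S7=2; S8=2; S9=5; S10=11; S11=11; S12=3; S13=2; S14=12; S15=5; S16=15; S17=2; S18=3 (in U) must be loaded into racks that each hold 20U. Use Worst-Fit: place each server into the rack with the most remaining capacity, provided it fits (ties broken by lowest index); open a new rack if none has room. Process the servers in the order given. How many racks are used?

9 racks

S1 (2U) → rack 1 (remaining 18U)
S2 (15U) → rack 1 (remaining 3U)
S3 (13U) → rack 2 (remaining 7U)
S4 (12U) → rack 3 (remaining 8U)
S5 (11U) → rack 4 (remaining 9U)
S6 (13U) → rack 5 (remaining 7U)
S7 (2U) → rack 4 (remaining 7U)
S8 (2U) → rack 3 (remaining 6U)
S9 (5U) → rack 2 (remaining 2U)
S10 (11U) → rack 6 (remaining 9U)
S11 (11U) → rack 7 (remaining 9U)
S12 (3U) → rack 6 (remaining 6U)
S13 (2U) → rack 7 (remaining 7U)
S14 (12U) → rack 8 (remaining 8U)
S15 (5U) → rack 8 (remaining 3U)
S16 (15U) → rack 9 (remaining 5U)
S17 (2U) → rack 4 (remaining 5U)
S18 (3U) → rack 5 (remaining 4U)
Final racks: [2,15] [13,5] [12,2] [11,2,2] [13,3] [11,3] [11,2] [12,5] [15].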